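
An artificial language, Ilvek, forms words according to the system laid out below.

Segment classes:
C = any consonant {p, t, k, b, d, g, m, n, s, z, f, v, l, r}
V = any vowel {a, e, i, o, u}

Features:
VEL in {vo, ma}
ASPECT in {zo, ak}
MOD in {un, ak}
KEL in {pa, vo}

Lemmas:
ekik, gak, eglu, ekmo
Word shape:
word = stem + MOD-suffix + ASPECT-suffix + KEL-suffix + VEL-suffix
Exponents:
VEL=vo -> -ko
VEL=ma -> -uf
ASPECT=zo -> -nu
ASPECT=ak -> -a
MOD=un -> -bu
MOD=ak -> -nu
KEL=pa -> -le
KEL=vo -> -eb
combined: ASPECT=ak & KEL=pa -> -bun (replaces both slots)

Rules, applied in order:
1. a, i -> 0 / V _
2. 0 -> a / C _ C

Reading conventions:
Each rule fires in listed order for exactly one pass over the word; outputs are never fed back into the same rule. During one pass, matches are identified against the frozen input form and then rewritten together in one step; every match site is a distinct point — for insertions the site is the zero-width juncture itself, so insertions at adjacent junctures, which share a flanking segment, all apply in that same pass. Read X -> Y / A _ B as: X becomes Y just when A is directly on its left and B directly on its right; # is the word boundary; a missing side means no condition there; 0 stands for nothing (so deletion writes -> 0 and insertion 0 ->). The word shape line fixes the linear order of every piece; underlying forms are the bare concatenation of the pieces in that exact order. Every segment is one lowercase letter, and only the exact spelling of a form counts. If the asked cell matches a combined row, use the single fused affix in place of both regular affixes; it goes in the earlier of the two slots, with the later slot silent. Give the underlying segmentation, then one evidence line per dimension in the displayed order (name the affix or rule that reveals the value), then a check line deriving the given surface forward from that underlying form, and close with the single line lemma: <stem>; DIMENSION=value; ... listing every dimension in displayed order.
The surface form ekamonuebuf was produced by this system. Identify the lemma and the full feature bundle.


underlying: ekmo-nu-a-eb-uf
VEL=ma - signalled by the affix -uf
ASPECT=ak - signalled by the affix -a
MOD=ak - signalled by the affix -nu
KEL=vo - signalled by the affix -eb
check: ekmonuaebuf -> ekmonuebuf -> ekamonuebuf
lemma: ekmo; VEL=ma; ASPECT=ak; MOD=ak; KEL=vo


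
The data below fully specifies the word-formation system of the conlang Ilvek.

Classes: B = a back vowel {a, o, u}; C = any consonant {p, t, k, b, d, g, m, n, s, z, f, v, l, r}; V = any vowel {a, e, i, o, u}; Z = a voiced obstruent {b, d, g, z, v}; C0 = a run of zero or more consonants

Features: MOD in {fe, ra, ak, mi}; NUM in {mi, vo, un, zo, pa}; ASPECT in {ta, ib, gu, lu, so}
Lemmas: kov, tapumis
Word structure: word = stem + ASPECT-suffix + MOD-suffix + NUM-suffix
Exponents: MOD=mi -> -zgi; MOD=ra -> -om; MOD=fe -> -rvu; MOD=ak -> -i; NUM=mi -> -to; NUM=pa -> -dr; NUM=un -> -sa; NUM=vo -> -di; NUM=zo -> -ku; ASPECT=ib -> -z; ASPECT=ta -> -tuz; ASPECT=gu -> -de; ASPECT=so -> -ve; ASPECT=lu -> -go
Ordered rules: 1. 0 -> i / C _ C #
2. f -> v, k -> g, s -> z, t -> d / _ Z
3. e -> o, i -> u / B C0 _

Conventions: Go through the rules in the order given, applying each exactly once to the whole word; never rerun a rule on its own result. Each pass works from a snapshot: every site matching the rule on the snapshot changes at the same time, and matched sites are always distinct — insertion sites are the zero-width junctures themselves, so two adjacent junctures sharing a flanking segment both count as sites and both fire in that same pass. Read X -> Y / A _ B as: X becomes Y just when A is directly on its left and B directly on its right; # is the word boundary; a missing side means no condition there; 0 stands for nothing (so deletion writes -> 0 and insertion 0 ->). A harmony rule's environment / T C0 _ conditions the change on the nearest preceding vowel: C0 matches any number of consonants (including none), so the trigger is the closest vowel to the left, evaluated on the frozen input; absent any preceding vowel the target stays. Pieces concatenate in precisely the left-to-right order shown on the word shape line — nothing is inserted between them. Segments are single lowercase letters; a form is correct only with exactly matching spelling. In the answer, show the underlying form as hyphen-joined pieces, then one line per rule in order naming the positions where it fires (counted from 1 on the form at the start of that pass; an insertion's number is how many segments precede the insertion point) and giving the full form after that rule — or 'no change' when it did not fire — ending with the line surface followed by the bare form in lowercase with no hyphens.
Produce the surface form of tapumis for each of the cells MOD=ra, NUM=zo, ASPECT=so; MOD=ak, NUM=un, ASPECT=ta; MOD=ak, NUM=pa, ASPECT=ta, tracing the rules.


cell MOD=ra, NUM=zo, ASPECT=so:
underlying: tapumis-ve-om-ku
1. 0 -> i / C _ C #: no change
2. f -> v, k -> g, s -> z, t -> d / _ Z: fires at position(s) 7: tapumizveomku
3. e -> o, i -> u / B C0 _: fires at position(s) 6: tapumuzveomku
surface: tapumuzveomku

cell MOD=ak, NUM=un, ASPECT=ta:
underlying: tapumis-tuz-i-sa
1. 0 -> i / C _ C #: no change
2. f -> v, k -> g, s -> z, t -> d / _ Z: no change
3. e -> o, i -> u / B C0 _: fires at position(s) 6, 11: tapumustuzusa
surface: tapumustuzusa

cell MOD=ak, NUM=pa, ASPECT=ta:
underlying: tapumis-tuz-i-dr
1. 0 -> i / C _ C #: inserts after position(s) 12: tapumistuzidir
2. f -> v, k -> g, s -> z, t -> d / _ Z: no change
3. e -> o, i -> u / B C0 _: fires at position(s) 6, 11: tapumustuzudir
surface: tapumustuzudir


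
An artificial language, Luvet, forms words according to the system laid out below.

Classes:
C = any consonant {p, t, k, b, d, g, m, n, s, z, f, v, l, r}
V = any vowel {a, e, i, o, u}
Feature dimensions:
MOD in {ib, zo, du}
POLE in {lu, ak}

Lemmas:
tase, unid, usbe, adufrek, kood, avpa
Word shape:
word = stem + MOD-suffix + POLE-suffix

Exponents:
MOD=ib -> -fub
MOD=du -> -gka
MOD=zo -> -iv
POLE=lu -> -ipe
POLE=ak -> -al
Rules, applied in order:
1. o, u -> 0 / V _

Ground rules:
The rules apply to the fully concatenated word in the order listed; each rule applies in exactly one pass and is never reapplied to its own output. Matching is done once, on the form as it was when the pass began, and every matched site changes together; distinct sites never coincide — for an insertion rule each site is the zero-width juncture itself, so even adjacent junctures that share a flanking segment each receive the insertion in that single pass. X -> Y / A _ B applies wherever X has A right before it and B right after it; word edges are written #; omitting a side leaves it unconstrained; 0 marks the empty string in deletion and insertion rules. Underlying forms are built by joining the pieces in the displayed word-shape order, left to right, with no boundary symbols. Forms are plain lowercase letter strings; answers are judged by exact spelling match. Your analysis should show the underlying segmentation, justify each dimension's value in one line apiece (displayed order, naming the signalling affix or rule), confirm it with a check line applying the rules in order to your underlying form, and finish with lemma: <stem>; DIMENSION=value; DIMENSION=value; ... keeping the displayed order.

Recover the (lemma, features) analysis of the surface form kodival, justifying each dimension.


underlying: kood-iv-al
MOD=zo - signalled by the affix -iv
POLE=ak - signalled by the affix -al
check: koodival -> kodival
lemma: kood; MOD=zo; POLE=ak


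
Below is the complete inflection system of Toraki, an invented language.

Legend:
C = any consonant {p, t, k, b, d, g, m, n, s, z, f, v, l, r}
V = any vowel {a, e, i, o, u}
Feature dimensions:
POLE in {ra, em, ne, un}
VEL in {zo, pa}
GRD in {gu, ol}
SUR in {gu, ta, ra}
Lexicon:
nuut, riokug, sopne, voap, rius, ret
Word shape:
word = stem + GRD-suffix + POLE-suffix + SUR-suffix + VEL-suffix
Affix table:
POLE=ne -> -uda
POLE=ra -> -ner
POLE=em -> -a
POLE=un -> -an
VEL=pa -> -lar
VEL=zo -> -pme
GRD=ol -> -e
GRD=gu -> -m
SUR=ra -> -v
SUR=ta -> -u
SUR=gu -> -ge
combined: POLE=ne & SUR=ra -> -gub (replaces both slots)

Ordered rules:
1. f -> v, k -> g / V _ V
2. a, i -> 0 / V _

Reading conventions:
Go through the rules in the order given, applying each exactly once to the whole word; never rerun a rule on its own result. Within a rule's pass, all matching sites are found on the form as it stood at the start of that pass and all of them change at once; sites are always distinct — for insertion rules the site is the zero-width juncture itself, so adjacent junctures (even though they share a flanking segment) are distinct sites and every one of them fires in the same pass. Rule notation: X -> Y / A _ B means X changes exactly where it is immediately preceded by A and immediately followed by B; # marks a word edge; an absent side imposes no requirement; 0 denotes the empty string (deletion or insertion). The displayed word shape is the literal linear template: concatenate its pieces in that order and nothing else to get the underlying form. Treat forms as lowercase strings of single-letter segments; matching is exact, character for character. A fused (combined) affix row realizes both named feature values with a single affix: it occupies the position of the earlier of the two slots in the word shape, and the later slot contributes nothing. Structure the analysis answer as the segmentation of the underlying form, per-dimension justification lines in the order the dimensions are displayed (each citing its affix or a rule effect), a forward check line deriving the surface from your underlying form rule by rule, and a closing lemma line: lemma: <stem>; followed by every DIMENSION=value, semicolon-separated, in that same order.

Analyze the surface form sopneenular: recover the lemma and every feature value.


underlying: sopne-e-an-u-lar
POLE=un - signalled by the affix -an
VEL=pa - signalled by the affix -lar
GRD=ol - signalled by the affix -e
SUR=ta - signalled by the affix -u
check: sopneeanular -> sopneeanular -> sopneenular
lemma: sopne; POLE=un; VEL=pa; GRD=ol; SUR=ta


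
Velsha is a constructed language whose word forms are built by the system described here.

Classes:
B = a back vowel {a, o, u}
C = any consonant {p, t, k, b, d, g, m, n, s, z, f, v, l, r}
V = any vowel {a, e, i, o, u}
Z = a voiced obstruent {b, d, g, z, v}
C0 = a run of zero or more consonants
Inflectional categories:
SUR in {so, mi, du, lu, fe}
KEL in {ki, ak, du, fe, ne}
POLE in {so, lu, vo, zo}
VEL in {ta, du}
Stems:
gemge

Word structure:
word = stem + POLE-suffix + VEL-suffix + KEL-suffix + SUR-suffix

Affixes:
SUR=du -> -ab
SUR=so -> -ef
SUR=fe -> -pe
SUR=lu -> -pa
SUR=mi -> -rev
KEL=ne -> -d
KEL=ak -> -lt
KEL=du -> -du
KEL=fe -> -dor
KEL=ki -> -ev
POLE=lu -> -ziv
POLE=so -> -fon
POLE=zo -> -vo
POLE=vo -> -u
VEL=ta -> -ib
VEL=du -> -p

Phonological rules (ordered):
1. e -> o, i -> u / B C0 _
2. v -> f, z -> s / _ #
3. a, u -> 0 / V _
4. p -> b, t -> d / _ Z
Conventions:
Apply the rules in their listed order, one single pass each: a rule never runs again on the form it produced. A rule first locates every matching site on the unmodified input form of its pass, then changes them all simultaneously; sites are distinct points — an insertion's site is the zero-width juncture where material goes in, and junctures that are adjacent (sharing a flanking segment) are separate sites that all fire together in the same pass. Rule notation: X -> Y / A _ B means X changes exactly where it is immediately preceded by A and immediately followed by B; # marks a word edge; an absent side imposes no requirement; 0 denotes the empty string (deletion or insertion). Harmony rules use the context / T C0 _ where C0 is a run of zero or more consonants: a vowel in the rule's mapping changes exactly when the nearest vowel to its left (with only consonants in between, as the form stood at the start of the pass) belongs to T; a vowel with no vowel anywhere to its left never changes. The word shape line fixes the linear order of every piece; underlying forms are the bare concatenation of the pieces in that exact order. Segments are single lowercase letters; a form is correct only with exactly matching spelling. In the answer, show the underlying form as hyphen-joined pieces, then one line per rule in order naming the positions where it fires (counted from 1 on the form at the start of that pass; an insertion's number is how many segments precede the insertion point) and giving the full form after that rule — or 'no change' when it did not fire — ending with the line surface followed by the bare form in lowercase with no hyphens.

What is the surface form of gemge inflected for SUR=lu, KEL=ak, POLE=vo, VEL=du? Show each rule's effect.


underlying: gemge-u-p-lt-pa
1. e -> o, i -> u / B C0 _: no change
2. v -> f, z -> s / _ #: no change
3. a, u -> 0 / V _: fires at position(s) 6: gemgepltpa
4. p -> b, t -> d / _ Z: no change
surface: gemgepltpa


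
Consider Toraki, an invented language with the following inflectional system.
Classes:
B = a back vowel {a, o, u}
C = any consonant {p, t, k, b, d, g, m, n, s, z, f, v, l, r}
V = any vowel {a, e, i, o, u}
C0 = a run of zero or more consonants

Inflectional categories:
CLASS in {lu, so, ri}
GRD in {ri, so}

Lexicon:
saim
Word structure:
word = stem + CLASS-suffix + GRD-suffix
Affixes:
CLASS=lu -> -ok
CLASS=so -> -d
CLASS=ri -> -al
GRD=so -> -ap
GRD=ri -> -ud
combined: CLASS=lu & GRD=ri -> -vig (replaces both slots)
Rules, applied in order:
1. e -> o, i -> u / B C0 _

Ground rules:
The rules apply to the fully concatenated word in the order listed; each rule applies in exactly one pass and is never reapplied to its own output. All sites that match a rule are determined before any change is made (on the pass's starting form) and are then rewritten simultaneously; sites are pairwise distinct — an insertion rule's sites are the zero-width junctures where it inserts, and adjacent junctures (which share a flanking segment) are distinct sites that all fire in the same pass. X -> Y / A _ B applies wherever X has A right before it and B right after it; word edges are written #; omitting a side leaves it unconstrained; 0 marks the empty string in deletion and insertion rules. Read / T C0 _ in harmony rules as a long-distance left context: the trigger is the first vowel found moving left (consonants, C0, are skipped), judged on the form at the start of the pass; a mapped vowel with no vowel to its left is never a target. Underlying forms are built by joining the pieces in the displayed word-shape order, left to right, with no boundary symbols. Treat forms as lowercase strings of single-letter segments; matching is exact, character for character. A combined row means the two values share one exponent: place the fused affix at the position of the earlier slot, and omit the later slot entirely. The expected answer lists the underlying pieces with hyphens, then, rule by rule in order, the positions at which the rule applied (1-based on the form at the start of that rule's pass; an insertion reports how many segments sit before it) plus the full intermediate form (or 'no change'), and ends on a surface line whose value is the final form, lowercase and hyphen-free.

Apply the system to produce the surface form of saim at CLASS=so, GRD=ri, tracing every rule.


underlying: saim-d-ud
1. e -> o, i -> u / B C0 _: fires at position(s) 3: saumdud
surface: saumdud


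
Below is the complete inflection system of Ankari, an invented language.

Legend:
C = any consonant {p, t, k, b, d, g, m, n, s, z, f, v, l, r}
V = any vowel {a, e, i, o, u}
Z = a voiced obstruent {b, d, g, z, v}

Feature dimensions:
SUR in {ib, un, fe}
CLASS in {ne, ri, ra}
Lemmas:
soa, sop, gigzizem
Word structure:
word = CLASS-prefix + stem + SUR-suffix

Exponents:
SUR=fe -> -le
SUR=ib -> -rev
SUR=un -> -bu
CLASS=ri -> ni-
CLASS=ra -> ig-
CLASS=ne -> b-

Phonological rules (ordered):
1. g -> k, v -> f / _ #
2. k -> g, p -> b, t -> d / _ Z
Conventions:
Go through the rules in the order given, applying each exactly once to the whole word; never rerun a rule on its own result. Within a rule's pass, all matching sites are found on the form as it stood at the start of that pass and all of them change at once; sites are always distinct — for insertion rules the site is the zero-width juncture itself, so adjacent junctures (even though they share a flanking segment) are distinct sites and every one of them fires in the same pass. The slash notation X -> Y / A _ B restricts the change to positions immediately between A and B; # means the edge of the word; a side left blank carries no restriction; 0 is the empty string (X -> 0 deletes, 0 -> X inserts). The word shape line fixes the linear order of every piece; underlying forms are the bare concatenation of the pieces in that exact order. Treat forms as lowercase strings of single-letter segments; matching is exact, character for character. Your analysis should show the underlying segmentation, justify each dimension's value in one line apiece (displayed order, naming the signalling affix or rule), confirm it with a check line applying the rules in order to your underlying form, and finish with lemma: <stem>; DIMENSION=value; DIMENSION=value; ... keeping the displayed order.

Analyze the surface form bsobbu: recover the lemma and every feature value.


underlying: b-sop-bu
SUR=un - signalled by the affix -bu
CLASS=ne - signalled by the affix b-
check: bsopbu -> bsopbu -> bsobbu
lemma: sop; SUR=un; CLASS=ne


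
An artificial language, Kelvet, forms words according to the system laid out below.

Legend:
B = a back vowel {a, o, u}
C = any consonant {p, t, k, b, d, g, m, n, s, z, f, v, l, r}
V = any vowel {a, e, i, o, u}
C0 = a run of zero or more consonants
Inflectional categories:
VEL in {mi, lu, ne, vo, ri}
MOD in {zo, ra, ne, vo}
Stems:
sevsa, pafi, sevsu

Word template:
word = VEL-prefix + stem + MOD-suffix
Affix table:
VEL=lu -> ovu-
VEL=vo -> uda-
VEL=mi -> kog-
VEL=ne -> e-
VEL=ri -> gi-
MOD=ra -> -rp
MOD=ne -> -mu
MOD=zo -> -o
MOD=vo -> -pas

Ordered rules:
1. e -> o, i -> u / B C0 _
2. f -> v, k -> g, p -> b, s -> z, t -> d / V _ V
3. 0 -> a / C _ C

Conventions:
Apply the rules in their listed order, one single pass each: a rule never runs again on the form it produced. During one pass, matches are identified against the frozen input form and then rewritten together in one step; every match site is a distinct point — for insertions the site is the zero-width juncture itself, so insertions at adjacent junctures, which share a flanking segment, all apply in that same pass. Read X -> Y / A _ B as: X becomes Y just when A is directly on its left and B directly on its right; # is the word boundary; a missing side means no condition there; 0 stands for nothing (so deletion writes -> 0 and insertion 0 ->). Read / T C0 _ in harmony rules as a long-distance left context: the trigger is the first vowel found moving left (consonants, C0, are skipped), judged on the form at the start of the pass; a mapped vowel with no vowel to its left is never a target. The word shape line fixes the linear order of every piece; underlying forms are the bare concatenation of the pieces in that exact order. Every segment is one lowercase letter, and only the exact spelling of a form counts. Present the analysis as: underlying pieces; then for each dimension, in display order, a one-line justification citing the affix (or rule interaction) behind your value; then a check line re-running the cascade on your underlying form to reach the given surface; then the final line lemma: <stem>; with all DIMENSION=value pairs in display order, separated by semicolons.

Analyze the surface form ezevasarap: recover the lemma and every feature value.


underlying: e-sevsa-rp
VEL=ne - signalled by the affix e-
MOD=ra - signalled by the affix -rp
check: esevsarp -> esevsarp -> ezevsarp -> ezevasarap
lemma: sevsa; VEL=ne; MOD=ra


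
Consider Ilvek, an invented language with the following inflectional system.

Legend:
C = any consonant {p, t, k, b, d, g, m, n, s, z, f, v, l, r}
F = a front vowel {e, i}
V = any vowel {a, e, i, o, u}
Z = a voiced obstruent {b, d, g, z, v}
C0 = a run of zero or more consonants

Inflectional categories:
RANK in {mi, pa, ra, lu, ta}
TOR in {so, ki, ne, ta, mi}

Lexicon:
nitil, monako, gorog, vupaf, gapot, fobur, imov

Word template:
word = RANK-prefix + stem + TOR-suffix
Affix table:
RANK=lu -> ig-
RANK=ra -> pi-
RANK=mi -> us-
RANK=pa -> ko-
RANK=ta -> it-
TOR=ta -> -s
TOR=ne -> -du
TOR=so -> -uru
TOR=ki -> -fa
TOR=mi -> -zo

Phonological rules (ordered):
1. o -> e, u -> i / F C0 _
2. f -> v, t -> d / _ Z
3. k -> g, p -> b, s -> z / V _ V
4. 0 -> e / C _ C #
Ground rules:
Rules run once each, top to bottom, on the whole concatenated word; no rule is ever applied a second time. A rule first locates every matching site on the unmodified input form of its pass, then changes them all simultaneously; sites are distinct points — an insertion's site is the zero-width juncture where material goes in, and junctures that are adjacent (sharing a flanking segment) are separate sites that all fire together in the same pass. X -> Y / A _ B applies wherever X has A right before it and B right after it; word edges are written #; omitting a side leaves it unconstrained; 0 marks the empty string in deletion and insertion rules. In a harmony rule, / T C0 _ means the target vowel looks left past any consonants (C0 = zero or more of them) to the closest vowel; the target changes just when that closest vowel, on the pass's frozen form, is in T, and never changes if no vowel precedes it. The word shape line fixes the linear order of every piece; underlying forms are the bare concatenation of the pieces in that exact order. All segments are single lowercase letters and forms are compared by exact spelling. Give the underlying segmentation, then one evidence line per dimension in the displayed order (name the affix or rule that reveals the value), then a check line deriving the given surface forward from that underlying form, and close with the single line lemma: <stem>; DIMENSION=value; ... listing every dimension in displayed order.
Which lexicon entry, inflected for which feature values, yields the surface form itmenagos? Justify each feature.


underlying: it-monako-s
RANK=ta - signalled by the affix it-
TOR=ta - signalled by the affix -s
check: itmonakos -> itmenakos -> itmenakos -> itmenagos -> itmenagos
lemma: monako; RANK=ta; TOR=ta


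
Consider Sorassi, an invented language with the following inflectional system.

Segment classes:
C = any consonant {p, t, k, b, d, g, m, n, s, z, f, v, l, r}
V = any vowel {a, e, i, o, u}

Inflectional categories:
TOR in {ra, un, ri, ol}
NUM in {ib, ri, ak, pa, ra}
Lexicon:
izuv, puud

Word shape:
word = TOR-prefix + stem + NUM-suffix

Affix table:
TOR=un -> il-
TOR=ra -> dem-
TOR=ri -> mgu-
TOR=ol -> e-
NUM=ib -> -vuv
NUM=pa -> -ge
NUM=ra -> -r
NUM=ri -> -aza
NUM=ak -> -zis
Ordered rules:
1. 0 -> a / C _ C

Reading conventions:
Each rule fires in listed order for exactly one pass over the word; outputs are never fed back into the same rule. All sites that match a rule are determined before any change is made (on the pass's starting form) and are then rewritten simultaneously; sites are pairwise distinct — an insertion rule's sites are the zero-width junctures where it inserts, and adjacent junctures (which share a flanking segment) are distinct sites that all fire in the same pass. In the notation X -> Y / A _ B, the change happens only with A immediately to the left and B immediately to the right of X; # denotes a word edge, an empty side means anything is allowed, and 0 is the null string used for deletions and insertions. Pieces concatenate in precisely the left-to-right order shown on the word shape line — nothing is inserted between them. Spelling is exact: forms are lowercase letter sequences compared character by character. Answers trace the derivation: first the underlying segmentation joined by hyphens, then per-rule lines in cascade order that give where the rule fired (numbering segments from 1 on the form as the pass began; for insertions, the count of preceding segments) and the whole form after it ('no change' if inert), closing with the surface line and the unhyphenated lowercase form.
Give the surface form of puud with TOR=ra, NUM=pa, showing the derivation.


underlying: dem-puud-ge
1. 0 -> a / C _ C: inserts after position(s) 3, 7: demapuudage
surface: demapuudage


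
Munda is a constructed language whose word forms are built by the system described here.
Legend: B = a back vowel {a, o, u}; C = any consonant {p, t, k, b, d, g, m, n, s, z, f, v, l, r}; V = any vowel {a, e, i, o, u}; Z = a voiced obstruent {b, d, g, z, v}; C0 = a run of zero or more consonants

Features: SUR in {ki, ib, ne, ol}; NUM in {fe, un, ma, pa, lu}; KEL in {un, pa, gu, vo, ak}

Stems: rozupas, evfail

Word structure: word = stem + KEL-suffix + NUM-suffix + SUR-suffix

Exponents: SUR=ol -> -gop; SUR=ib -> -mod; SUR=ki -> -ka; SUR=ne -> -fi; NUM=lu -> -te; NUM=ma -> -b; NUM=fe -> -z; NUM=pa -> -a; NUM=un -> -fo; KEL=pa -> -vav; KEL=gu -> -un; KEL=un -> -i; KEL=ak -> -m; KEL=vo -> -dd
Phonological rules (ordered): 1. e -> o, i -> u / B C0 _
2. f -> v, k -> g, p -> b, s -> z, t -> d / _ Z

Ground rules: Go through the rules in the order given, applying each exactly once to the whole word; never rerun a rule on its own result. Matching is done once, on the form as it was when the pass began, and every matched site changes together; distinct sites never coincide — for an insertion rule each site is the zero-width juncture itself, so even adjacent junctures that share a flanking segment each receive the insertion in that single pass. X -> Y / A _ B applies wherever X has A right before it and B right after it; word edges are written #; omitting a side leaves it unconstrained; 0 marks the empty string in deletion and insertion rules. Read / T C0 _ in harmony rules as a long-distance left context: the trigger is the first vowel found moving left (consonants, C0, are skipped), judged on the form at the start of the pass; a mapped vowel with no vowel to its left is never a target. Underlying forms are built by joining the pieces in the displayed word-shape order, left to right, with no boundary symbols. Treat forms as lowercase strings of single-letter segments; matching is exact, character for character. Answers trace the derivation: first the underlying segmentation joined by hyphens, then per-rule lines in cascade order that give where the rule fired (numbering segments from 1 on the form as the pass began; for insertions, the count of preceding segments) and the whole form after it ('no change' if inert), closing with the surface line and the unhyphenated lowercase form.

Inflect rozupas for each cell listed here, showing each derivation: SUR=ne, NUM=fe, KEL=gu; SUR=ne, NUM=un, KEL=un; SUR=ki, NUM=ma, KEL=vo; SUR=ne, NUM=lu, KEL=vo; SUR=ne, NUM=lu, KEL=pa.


cell SUR=ne, NUM=fe, KEL=gu:
underlying: rozupas-un-z-fi
1. e -> o, i -> u / B C0 _: fires at position(s) 12: rozupasunzfu
2. f -> v, k -> g, p -> b, s -> z, t -> d / _ Z: no change
surface: rozupasunzfu

cell SUR=ne, NUM=un, KEL=un:
underlying: rozupas-i-fo-fi
1. e -> o, i -> u / B C0 _: fires at position(s) 8, 12: rozupasufofu
2. f -> v, k -> g, p -> b, s -> z, t -> d / _ Z: no change
surface: rozupasufofu

cell SUR=ki, NUM=ma, KEL=vo:
underlying: rozupas-dd-b-ka
1. e -> o, i -> u / B C0 _: no change
2. f -> v, k -> g, p -> b, s -> z, t -> d / _ Z: fires at position(s) 7: rozupazddbka
surface: rozupazddbka

cell SUR=ne, NUM=lu, KEL=vo:
underlying: rozupas-dd-te-fi
1. e -> o, i -> u / B C0 _: fires at position(s) 11: rozupasddtofi
2. f -> v, k -> g, p -> b, s -> z, t -> d / _ Z: fires at position(s) 7: rozupazddtofi
surface: rozupazddtofi

cell SUR=ne, NUM=lu, KEL=pa:
underlying: rozupas-vav-te-fi
1. e -> o, i -> u / B C0 _: fires at position(s) 12: rozupasvavtofi
2. f -> v, k -> g, p -> b, s -> z, t -> d / _ Z: fires at position(s) 7: rozupazvavtofi
surface: rozupazvavtofi


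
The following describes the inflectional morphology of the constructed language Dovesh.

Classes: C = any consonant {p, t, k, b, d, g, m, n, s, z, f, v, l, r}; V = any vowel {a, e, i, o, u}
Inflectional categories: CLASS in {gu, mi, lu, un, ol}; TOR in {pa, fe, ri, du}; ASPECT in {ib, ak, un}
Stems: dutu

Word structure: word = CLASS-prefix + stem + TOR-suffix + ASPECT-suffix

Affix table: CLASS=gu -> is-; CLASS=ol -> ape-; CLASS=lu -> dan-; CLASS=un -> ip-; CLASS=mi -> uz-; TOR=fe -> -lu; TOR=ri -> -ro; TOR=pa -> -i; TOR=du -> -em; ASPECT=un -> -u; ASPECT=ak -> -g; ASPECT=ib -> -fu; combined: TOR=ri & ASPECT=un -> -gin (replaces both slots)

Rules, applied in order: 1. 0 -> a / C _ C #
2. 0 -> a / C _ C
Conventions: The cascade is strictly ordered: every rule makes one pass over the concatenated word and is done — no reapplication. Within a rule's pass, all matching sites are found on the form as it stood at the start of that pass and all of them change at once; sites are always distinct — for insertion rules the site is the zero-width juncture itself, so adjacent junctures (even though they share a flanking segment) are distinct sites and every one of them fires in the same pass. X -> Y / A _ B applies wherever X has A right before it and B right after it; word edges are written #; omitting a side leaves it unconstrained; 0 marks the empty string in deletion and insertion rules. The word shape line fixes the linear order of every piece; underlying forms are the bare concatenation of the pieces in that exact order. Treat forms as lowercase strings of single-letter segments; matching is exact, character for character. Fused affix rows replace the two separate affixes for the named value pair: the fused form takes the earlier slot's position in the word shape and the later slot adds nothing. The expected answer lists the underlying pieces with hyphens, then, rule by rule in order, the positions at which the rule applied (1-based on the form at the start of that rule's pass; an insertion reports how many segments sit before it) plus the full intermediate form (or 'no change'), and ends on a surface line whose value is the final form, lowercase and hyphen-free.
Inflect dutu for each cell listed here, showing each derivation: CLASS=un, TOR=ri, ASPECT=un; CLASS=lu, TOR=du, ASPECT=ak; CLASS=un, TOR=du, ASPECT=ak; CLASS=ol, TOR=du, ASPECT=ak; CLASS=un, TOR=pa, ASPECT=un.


cell CLASS=un, TOR=ri, ASPECT=un:
underlying: ip-dutu-gin
1. 0 -> a / C _ C #: no change
2. 0 -> a / C _ C: inserts after position(s) 2: ipadutugin
surface: ipadutugin

cell CLASS=lu, TOR=du, ASPECT=ak:
underlying: dan-dutu-em-g
1. 0 -> a / C _ C #: inserts after position(s) 9: dandutuemag
2. 0 -> a / C _ C: inserts after position(s) 3: danadutuemag
surface: danadutuemag

cell CLASS=un, TOR=du, ASPECT=ak:
underlying: ip-dutu-em-g
1. 0 -> a / C _ C #: inserts after position(s) 8: ipdutuemag
2. 0 -> a / C _ C: inserts after position(s) 2: ipadutuemag
surface: ipadutuemag

cell CLASS=ol, TOR=du, ASPECT=ak:
underlying: ape-dutu-em-g
1. 0 -> a / C _ C #: inserts after position(s) 9: apedutuemag
2. 0 -> a / C _ C: no change
surface: apedutuemag

cell CLASS=un, TOR=pa, ASPECT=un:
underlying: ip-dutu-i-u
1. 0 -> a / C _ C #: no change
2. 0 -> a / C _ C: inserts after position(s) 2: ipadutuiu
surface: ipadutuiu


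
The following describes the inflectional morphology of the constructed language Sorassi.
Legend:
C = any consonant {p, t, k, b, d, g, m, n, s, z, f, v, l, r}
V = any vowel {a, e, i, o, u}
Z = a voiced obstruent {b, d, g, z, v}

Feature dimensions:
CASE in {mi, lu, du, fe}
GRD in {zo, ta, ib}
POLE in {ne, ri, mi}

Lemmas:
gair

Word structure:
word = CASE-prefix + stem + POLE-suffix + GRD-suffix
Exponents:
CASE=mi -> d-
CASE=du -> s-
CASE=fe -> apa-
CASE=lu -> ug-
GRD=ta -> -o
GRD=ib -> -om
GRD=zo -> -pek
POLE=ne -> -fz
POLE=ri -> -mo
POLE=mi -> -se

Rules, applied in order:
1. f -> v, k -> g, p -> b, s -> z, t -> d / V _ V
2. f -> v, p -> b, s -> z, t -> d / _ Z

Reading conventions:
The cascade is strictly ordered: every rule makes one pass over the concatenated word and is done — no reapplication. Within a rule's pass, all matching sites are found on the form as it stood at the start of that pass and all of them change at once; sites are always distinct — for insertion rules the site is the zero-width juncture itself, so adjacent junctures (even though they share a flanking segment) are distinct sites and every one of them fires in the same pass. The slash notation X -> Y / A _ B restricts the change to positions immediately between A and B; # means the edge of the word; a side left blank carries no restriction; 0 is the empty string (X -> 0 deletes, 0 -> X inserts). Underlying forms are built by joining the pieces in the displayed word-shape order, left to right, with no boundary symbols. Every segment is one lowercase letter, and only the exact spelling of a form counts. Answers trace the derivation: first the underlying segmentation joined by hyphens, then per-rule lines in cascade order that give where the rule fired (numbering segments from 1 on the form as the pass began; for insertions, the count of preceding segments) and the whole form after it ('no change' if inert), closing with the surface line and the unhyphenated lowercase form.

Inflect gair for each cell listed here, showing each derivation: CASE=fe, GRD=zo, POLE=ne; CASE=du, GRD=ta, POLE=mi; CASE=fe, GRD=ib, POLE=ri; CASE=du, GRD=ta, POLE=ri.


cell CASE=fe, GRD=zo, POLE=ne:
underlying: apa-gair-fz-pek
1. f -> v, k -> g, p -> b, s -> z, t -> d / V _ V: fires at position(s) 2: abagairfzpek
2. f -> v, p -> b, s -> z, t -> d / _ Z: fires at position(s) 8: abagairvzpek
surface: abagairvzpek

cell CASE=du, GRD=ta, POLE=mi:
underlying: s-gair-se-o
1. f -> v, k -> g, p -> b, s -> z, t -> d / V _ V: no change
2. f -> v, p -> b, s -> z, t -> d / _ Z: fires at position(s) 1: zgairseo
surface: zgairseo

cell CASE=fe, GRD=ib, POLE=ri:
underlying: apa-gair-mo-om
1. f -> v, k -> g, p -> b, s -> z, t -> d / V _ V: fires at position(s) 2: abagairmoom
2. f -> v, p -> b, s -> z, t -> d / _ Z: no change
surface: abagairmoom

cell CASE=du, GRD=ta, POLE=ri:
underlying: s-gair-mo-o
1. f -> v, k -> g, p -> b, s -> z, t -> d / V _ V: no change
2. f -> v, p -> b, s -> z, t -> d / _ Z: fires at position(s) 1: zgairmoo
surface: zgairmoo


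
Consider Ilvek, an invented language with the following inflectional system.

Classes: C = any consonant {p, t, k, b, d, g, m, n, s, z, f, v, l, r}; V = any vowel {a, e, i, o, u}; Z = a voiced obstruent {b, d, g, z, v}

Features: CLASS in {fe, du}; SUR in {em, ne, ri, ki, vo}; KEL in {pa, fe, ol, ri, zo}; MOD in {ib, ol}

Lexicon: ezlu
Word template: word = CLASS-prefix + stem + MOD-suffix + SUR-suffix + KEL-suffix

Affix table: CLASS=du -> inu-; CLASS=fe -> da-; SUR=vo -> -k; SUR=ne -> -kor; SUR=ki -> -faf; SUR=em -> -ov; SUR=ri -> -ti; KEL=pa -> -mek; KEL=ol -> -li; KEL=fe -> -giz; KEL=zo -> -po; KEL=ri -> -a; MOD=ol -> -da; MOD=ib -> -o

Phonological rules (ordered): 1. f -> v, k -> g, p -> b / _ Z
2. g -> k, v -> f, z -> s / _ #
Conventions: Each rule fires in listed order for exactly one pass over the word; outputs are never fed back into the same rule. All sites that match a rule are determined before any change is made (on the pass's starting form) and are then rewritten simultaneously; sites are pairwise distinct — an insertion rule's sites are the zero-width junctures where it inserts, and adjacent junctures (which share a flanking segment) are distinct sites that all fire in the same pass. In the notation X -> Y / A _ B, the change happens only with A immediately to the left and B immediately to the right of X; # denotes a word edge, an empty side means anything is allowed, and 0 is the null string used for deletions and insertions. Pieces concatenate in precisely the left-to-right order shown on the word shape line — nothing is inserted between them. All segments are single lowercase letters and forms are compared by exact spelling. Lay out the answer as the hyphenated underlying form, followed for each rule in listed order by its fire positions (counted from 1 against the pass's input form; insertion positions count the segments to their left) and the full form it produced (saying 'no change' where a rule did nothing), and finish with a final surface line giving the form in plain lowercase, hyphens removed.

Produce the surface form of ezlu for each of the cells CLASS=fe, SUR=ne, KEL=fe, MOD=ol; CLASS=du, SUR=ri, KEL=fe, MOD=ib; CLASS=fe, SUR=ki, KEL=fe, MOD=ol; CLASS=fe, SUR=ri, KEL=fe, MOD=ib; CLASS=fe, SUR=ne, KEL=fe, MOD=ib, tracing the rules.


cell CLASS=fe, SUR=ne, KEL=fe, MOD=ol:
underlying: da-ezlu-da-kor-giz
1. f -> v, k -> g, p -> b / _ Z: no change
2. g -> k, v -> f, z -> s / _ #: fires at position(s) 14: daezludakorgis
surface: daezludakorgis

cell CLASS=du, SUR=ri, KEL=fe, MOD=ib:
underlying: inu-ezlu-o-ti-giz
1. f -> v, k -> g, p -> b / _ Z: no change
2. g -> k, v -> f, z -> s / _ #: fires at position(s) 13: inuezluotigis
surface: inuezluotigis

cell CLASS=fe, SUR=ki, KEL=fe, MOD=ol:
underlying: da-ezlu-da-faf-giz
1. f -> v, k -> g, p -> b / _ Z: fires at position(s) 11: daezludafavgiz
2. g -> k, v -> f, z -> s / _ #: fires at position(s) 14: daezludafavgis
surface: daezludafavgis

cell CLASS=fe, SUR=ri, KEL=fe, MOD=ib:
underlying: da-ezlu-o-ti-giz
1. f -> v, k -> g, p -> b / _ Z: no change
2. g -> k, v -> f, z -> s / _ #: fires at position(s) 12: daezluotigis
surface: daezluotigis

cell CLASS=fe, SUR=ne, KEL=fe, MOD=ib:
underlying: da-ezlu-o-kor-giz
1. f -> v, k -> g, p -> b / _ Z: no change
2. g -> k, v -> f, z -> s / _ #: fires at position(s) 13: daezluokorgis
surface: daezluokorgis


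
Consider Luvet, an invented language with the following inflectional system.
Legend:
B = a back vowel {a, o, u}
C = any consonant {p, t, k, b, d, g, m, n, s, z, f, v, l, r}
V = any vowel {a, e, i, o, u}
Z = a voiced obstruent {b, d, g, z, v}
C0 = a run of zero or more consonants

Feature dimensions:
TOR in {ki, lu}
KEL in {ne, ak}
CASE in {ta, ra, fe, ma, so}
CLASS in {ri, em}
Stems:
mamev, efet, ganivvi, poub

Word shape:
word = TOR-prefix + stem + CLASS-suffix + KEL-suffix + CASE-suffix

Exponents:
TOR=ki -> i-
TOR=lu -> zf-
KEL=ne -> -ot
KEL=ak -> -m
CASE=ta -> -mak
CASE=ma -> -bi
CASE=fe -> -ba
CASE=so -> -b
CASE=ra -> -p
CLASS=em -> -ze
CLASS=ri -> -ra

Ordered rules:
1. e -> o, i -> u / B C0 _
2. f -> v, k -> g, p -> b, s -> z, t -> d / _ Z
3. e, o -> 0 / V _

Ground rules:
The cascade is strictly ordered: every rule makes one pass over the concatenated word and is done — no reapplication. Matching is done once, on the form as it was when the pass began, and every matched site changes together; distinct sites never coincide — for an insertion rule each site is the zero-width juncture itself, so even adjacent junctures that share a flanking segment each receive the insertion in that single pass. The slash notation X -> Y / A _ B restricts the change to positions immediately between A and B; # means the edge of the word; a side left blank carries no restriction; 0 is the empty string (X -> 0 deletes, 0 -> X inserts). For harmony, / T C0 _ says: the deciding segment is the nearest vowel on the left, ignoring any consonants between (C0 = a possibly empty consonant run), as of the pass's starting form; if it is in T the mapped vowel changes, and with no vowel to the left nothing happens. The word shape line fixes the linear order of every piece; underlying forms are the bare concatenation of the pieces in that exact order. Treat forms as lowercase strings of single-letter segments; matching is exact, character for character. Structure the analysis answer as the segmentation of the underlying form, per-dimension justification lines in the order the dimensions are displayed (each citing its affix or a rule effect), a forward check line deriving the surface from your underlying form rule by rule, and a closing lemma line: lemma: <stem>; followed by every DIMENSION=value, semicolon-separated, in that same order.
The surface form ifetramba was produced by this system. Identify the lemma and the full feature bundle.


underlying: i-efet-ra-m-ba
TOR=ki - signalled by the affix i-
KEL=ak - signalled by the affix -m
CASE=fe - signalled by the affix -ba
CLASS=ri - signalled by the affix -ra
check: iefetramba -> iefetramba -> iefetramba -> ifetramba
lemma: efet; TOR=ki; KEL=ak; CASE=fe; CLASS=ri
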